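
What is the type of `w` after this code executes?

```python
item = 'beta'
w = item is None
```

'is' comparison returns bool

bool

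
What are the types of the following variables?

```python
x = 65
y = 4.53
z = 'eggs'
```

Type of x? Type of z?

x is int; z is str

int, str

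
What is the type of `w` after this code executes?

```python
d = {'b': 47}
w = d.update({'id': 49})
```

dict.update() returns None

NoneType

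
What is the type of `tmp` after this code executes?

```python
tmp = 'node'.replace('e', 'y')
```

str.replace() returns str

str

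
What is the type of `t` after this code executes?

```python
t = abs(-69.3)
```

abs() of float returns float

float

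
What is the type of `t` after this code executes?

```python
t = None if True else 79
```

Ternary: condition is True, if branch (None) taken → NoneType

NoneType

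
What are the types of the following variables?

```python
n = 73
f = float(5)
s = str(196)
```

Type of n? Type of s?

n is int; s is str

int, str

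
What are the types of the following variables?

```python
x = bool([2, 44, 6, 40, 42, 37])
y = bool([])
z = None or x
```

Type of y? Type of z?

bool() returns bool; None or <bool> returns the bool

bool, bool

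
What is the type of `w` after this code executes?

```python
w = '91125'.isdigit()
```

str.isdigit() returns bool

bool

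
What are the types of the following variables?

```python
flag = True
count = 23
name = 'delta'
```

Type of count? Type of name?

count is int; name is str

int, str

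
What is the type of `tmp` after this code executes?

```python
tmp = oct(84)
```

oct() returns str representation

str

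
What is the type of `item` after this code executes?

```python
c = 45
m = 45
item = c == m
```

Equality comparison returns bool

bool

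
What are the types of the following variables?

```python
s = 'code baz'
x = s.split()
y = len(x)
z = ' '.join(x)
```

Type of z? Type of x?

str.join() returns str; str.split() returns list

str, list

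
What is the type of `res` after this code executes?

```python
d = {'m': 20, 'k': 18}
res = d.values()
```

.values() returns a dict_values view object

dict_values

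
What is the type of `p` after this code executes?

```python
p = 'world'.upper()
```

str.upper() returns str

str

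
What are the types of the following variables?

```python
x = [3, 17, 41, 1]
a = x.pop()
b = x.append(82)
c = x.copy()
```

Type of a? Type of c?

list.pop() returns the element (int); list.copy() returns list

int, list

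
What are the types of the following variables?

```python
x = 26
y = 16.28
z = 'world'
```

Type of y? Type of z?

y is float; z is str

float, str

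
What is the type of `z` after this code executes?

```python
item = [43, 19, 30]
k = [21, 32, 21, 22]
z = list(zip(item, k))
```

list(zip(...)) returns a list of tuples

list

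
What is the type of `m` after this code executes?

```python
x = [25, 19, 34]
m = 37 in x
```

'in' operator returns bool

bool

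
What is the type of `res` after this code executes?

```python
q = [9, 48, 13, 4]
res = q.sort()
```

list.sort() returns None (sorts in place)

NoneType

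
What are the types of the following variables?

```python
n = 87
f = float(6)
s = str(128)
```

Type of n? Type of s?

n is int; s is str

int, str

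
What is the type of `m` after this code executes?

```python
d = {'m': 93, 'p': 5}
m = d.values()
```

.values() returns a dict_values view object

dict_values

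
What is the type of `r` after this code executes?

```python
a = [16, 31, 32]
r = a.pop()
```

list.pop() returns the popped element (int here)

int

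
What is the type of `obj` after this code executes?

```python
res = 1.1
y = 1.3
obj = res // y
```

float // float returns float (floor division preserves float type)

float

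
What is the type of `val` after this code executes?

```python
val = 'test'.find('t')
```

str.find() returns int (index, or -1)

int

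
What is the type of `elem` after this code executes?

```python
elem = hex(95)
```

hex() returns str representation

str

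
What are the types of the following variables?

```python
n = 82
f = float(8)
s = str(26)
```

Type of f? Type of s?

f is float; s is str

float, str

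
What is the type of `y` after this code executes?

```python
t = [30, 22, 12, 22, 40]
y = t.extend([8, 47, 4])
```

list.extend() returns None

NoneType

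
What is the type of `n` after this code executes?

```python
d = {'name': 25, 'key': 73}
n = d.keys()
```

.keys() returns a dict_keys view object

dict_keys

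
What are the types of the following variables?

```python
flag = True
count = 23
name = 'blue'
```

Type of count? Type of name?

count is int; name is str

int, str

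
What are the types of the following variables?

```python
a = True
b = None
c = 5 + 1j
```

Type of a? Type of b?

a is bool; b is NoneType

bool, NoneType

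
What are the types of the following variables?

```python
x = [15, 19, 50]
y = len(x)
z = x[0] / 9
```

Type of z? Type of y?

int / int returns float; len() returns int

float, int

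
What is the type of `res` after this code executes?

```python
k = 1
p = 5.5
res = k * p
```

int * float returns float (1 * 5.5 = 5.5)

float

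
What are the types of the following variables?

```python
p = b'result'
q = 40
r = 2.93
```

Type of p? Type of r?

p is bytes; r is float

bytes, float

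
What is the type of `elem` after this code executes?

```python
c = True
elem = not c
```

'not' always returns bool

bool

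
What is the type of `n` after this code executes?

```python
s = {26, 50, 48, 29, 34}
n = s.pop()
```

Popping from a set of ints returns int

int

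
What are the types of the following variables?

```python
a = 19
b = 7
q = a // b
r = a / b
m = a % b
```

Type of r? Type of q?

int / int returns float; int // int returns int

float, int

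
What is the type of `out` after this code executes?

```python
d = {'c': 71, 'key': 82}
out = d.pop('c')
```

dict.pop() returns the value (int)

int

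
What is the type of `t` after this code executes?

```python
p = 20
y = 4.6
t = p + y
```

int + float returns float (20 + 4.6 = 24.6)

float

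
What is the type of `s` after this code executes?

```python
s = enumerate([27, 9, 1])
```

enumerate() returns an enumerate iterator object

enumerate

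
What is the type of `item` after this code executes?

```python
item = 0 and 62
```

'and' returns the first falsy value (0, which is int)

int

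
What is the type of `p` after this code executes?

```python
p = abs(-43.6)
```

abs() of float returns float

float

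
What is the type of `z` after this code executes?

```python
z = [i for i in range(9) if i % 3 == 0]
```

A list comprehension [...] produces a list

list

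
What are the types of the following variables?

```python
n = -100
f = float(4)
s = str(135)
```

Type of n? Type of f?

n is int; f is float

int, float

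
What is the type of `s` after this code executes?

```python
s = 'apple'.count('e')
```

str.count() returns int

int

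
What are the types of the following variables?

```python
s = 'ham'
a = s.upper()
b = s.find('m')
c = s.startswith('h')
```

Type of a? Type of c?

str.upper() returns str; str.startswith() returns bool

str, bool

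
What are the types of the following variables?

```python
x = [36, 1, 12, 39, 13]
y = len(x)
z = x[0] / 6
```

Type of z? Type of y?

int / int returns float; len() returns int

float, int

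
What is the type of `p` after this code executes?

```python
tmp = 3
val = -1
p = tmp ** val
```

int ** negative int returns float

float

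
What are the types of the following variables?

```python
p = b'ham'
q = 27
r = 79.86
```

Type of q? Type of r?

q is int; r is float

int, float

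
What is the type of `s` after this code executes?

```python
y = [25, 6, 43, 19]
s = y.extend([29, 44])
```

list.extend() returns None

NoneType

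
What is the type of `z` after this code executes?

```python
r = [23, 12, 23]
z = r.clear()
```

list.clear() returns None

NoneType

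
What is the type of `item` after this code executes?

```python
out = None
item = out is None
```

'is' comparison returns bool

bool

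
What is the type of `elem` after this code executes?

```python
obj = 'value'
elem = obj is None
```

'is' comparison returns bool

bool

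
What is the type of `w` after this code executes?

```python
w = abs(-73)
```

abs() of int returns int

int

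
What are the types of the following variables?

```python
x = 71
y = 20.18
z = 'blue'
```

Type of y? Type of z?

y is float; z is str

float, str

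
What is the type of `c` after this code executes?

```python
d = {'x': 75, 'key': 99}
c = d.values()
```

.values() returns a dict_values view object

dict_values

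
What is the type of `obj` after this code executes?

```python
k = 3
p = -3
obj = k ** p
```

int ** negative int returns float

float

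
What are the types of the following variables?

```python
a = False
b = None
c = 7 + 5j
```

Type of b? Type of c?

b is NoneType; c is complex

NoneType, complex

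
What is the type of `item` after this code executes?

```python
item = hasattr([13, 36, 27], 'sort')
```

hasattr() returns bool

bool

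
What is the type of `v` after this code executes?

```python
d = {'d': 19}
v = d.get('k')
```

dict.get() returns None when key 'k' is not found and no default given

NoneType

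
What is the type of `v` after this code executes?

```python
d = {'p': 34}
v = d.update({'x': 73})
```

dict.update() returns None

NoneType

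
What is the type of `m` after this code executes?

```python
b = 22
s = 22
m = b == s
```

Equality comparison returns bool

bool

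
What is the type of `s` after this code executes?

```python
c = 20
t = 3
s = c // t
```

int // int returns int (20 // 3 = 6)

int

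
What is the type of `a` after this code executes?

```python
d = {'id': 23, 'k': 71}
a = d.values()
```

.values() returns a dict_values view object

dict_values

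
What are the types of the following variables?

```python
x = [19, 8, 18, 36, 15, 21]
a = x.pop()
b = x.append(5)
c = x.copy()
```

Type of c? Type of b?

list.copy() returns list; list.append() returns None

list, NoneType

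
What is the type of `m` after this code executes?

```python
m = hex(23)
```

hex() returns str representation

str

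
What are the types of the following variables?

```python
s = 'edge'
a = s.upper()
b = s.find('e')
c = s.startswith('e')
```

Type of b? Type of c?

str.find() returns int; str.startswith() returns bool

int, bool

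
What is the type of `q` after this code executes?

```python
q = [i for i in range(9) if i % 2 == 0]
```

A list comprehension [...] produces a list

list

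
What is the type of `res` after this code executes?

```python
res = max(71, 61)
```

max() of ints returns int

int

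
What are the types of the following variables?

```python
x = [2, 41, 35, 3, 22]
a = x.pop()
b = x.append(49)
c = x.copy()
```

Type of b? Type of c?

list.append() returns None; list.copy() returns list

NoneType, list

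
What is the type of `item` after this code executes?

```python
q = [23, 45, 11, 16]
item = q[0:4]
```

Slicing a list always returns a list

list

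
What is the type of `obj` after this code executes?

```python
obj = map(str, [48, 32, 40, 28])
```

map() returns a map iterator object

map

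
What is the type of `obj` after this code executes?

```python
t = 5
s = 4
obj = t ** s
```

int ** positive int returns int (5 ** 4 = 625)

int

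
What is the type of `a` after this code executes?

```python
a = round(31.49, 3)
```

round() with ndigits arg returns float

float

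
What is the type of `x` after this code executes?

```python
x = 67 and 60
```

'and' returns the last value when all truthy (60, which is int)

int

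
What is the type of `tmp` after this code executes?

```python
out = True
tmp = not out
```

'not' always returns bool

bool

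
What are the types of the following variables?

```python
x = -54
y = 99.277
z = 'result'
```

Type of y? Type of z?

y is float; z is str

float, str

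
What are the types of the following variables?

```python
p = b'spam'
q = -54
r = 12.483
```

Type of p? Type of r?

p is bytes; r is float

bytes, float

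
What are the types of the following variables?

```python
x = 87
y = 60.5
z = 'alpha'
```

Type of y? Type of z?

y is float; z is str

float, str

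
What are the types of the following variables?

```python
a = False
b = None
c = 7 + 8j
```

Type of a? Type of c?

a is bool; c is complex

bool, complex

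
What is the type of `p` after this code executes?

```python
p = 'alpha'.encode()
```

str.encode() returns bytes

bytes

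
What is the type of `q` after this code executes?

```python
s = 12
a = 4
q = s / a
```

int / int always returns float in Python 3 (12 / 4 = 3)

float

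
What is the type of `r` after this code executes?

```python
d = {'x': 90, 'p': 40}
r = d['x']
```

Accessing dict[str, int] with key 'x' returns int value 90

int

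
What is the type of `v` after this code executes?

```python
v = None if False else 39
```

Ternary: condition is False, else branch (39) taken → int

int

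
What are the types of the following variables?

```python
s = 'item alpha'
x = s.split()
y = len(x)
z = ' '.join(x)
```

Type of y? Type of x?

len() returns int; str.split() returns list

int, list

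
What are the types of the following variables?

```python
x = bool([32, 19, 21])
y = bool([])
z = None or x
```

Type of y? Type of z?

bool() returns bool; None or <bool> returns the bool

bool, bool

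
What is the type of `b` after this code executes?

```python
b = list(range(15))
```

list(range(...)) returns list

list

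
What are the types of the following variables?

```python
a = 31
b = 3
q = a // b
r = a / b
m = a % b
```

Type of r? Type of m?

int / int returns float; int % int returns int

float, int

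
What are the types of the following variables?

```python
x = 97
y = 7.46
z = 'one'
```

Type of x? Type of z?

x is int; z is str

int, str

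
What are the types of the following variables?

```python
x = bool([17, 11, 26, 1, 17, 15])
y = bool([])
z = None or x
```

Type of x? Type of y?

bool() returns bool; bool() returns bool

bool, bool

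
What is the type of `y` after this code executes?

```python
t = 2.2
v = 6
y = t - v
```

float - int returns float (2.2 - 6 = -3.8)

float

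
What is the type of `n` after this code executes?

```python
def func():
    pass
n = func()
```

A function with no return statement returns None

NoneType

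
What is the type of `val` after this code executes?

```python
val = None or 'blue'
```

'or' with None returns the other value ('blue', str)

str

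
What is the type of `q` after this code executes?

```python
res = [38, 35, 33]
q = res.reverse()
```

list.reverse() returns None

NoneType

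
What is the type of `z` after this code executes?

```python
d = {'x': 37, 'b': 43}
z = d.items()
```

dict.items() returns a dict_items view

dict_items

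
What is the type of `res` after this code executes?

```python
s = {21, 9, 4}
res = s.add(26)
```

set.add() returns None (mutates in place)

NoneType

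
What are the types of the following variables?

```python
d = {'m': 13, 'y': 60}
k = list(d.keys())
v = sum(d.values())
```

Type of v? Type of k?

sum of int values returns int; list(...) returns list

int, list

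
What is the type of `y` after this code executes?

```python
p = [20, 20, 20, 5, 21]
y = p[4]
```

Indexing a list of ints returns int (p[4] = 21)

int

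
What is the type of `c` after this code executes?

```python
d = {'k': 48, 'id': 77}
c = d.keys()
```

.keys() returns a dict_keys view object

dict_keys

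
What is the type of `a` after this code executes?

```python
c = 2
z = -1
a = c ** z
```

int ** negative int returns float

float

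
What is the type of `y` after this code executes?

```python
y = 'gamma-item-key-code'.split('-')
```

str.split() returns list

list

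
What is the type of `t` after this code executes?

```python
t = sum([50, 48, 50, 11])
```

sum() of ints returns int

int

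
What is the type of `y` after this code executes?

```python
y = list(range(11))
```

list(range(...)) returns list

list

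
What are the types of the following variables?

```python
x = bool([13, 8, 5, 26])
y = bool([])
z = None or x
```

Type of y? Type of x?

bool() returns bool; bool() returns bool

bool, bool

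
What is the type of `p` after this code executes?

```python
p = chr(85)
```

chr() returns str (single character)

str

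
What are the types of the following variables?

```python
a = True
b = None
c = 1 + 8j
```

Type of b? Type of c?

b is NoneType; c is complex

NoneType, complex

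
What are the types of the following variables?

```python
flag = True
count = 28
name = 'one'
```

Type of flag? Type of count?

flag is bool; count is int

bool, int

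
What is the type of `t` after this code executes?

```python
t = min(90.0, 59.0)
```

min() of floats returns float

float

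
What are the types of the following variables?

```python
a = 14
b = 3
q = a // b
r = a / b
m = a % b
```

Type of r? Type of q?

int / int returns float; int // int returns int

float, int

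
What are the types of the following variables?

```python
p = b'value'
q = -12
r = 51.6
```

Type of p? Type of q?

p is bytes; q is int

bytes, int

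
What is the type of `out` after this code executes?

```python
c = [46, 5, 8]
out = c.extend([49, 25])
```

list.extend() returns None

NoneType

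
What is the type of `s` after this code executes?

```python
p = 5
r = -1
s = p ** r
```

int ** negative int returns float

float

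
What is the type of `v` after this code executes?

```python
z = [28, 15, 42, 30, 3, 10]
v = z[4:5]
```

Slicing a list always returns a list

list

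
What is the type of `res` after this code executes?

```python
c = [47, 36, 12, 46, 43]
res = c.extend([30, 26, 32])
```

list.extend() returns None

NoneType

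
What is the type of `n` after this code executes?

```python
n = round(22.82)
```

round() with no ndigits arg returns int

int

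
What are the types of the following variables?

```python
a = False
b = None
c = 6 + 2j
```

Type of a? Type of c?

a is bool; c is complex

bool, complex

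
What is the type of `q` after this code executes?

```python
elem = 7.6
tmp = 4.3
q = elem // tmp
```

float // float returns float (floor division preserves float type)

float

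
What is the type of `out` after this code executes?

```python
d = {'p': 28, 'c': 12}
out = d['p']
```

Accessing dict[str, int] with key 'p' returns int value 28

int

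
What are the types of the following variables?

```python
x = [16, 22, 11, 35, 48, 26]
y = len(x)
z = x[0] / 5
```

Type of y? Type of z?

len() returns int; int / int returns float

int, float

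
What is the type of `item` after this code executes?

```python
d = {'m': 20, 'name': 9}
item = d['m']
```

Accessing dict[str, int] with key 'm' returns int value 20

int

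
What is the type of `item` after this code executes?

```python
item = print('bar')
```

print() returns None

NoneType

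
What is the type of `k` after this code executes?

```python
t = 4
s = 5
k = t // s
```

int // int returns int (4 // 5 = 0)

int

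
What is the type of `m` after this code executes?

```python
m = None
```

None has type NoneType

NoneType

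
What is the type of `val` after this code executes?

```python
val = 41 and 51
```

'and' returns the last value when all truthy (51, which is int)

int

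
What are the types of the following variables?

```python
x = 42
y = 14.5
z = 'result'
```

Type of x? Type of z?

x is int; z is str

int, str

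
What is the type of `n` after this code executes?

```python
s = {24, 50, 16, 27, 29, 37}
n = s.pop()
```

Popping from a set of ints returns int

int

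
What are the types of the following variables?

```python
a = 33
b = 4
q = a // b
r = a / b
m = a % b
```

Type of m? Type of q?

int % int returns int; int // int returns int

int, int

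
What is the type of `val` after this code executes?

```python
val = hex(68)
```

hex() returns str representation

str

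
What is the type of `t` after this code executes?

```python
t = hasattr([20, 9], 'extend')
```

hasattr() returns bool

bool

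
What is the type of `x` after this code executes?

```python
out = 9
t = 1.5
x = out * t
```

int * float returns float (9 * 1.5 = 13.5)

float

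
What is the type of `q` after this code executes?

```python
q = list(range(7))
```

list(range(...)) returns list

list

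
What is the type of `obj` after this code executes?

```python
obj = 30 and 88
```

'and' returns the last value when all truthy (88, which is int)

int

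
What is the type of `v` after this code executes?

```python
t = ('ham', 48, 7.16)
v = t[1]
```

Index 1 of tuple is 48 which is int

int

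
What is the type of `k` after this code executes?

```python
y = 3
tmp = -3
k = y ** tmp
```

int ** negative int returns float

float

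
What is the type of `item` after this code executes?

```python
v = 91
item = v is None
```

'is' comparison returns bool

bool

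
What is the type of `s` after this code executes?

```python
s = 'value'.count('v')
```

str.count() returns int

int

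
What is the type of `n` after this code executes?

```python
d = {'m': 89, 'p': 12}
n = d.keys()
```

.keys() returns a dict_keys view object

dict_keys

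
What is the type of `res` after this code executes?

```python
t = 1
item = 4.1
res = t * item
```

int * float returns float (1 * 4.1 = 4.1)

float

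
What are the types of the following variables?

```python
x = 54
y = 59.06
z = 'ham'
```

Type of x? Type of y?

x is int; y is float

int, float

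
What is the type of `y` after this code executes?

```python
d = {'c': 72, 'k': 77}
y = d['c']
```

Accessing dict[str, int] with key 'c' returns int value 72

int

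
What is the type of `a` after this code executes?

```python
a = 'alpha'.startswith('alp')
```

str.startswith() returns bool

bool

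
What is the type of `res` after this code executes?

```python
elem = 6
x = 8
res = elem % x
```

int % int returns int (6 % 8 = 6)

int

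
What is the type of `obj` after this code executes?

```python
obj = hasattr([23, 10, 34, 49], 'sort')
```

hasattr() returns bool

bool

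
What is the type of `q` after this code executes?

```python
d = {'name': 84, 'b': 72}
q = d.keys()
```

.keys() returns a dict_keys view object

dict_keys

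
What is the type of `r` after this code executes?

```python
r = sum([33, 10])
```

sum() of ints returns int

int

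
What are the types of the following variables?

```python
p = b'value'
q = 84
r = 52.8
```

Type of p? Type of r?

p is bytes; r is float

bytes, float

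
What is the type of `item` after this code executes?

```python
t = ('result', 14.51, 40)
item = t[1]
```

Index 1 of tuple is 14.51 which is float

float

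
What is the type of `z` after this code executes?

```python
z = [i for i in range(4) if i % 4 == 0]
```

A list comprehension [...] produces a list

list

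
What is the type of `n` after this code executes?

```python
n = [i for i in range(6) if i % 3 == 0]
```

A list comprehension [...] produces a list

list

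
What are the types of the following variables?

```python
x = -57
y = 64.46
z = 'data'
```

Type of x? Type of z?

x is int; z is str

int, str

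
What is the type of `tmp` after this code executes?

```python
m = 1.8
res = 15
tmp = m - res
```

float - int returns float (1.8 - 15 = -13.2)

float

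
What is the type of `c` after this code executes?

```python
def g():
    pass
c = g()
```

A function with no return statement returns None

NoneType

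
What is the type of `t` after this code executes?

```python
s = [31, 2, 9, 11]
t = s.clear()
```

list.clear() returns None

NoneType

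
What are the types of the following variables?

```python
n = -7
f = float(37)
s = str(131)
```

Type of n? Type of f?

n is int; f is float

int, float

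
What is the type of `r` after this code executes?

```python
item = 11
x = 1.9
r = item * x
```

int * float returns float (11 * 1.9 = 20.9)

float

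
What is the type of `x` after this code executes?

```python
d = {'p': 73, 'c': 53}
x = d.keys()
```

.keys() returns a dict_keys view object

dict_keys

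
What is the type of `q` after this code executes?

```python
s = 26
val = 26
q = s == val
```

Equality comparison returns bool

bool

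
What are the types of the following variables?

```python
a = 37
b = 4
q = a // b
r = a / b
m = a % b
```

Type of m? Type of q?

int % int returns int; int // int returns int

int, int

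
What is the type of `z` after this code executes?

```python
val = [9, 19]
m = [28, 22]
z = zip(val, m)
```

zip() returns a zip iterator object

zip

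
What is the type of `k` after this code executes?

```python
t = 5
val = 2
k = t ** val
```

int ** positive int returns int (5 ** 2 = 25)

int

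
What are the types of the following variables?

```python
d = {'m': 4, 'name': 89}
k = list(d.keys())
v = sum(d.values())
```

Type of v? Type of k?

sum of int values returns int; list(...) returns list

int, list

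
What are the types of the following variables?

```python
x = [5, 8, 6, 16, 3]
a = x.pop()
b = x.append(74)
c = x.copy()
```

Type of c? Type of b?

list.copy() returns list; list.append() returns None

list, NoneType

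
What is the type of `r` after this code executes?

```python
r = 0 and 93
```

'and' returns the first falsy value (0, which is int)

int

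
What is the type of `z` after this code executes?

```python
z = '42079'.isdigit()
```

str.isdigit() returns bool

bool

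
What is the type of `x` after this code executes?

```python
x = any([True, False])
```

any() returns bool

bool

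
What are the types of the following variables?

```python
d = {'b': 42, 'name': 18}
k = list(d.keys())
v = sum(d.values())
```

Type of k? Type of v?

list(...) returns list; sum of int values returns int

list, int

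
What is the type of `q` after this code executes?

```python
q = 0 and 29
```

'and' returns the first falsy value (0, which is int)

int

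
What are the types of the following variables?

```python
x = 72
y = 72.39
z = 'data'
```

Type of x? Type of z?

x is int; z is str

int, str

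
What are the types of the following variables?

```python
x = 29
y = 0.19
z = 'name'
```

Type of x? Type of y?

x is int; y is float

int, float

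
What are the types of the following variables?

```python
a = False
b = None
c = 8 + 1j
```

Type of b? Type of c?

b is NoneType; c is complex

NoneType, complex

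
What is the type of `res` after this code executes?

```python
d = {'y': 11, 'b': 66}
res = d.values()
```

.values() returns a dict_values view object

dict_values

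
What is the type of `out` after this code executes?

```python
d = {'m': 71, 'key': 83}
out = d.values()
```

.values() returns a dict_values view object

dict_values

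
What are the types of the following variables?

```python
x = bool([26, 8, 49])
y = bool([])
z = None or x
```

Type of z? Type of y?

None or <bool> returns the bool; bool() returns bool

bool, bool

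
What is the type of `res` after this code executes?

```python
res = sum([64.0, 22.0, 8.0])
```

sum() of floats returns float

float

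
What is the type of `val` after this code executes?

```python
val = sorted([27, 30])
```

sorted() always returns list

list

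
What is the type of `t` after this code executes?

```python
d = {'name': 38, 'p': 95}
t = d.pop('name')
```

dict.pop() returns the value (int)

int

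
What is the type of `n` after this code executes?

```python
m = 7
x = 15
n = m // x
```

int // int returns int (7 // 15 = 0)

int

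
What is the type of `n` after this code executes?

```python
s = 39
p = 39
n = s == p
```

Equality comparison returns bool

bool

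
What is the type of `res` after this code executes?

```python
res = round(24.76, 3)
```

round() with ndigits arg returns float

float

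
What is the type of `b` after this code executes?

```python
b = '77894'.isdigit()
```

str.isdigit() returns bool

bool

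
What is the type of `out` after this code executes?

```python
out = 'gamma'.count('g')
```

str.count() returns int

int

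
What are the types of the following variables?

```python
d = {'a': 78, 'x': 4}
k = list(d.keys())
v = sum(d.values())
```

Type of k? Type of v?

list(...) returns list; sum of int values returns int

list, int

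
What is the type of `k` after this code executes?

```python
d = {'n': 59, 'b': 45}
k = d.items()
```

dict.items() returns a dict_items view

dict_items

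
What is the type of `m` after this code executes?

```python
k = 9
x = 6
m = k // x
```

int // int returns int (9 // 6 = 1)

int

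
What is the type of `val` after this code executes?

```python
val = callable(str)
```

callable() returns bool

bool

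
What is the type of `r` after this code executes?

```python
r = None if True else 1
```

Ternary: condition is True, if branch (None) taken → NoneType

NoneType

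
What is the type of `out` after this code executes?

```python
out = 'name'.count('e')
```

str.count() returns int

int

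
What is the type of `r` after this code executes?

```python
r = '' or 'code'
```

'or' returns first truthy value ('code', which is str)

str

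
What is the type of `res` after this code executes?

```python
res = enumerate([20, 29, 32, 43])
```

enumerate() returns an enumerate iterator object

enumerate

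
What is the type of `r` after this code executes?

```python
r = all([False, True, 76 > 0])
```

all() returns bool

bool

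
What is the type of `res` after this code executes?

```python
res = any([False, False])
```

any() returns bool

bool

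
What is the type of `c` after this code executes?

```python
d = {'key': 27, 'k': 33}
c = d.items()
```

dict.items() returns a dict_items view

dict_items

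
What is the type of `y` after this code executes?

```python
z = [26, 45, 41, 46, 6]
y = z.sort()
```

list.sort() returns None (sorts in place)

NoneType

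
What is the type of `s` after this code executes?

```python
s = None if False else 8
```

Ternary: condition is False, else branch (8) taken → int

int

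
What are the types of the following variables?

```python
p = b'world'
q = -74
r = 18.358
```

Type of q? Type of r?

q is int; r is float

int, float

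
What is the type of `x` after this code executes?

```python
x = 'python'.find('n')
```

str.find() returns int (index, or -1)

int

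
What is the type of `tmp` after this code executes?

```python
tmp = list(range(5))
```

list(range(...)) returns list

list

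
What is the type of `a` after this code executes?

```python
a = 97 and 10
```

'and' returns the last value when all truthy (10, which is int)

int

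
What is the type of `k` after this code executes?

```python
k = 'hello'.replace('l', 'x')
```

str.replace() returns str

str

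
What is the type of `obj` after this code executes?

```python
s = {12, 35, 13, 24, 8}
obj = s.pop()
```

Popping from a set of ints returns int

int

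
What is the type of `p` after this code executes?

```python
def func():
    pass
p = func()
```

A function with no return statement returns None

NoneType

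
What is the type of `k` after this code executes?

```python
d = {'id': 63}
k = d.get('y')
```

dict.get() returns None when key 'y' is not found and no default given

NoneType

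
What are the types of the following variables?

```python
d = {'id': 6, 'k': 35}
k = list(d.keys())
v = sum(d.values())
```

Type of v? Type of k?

sum of int values returns int; list(...) returns list

int, list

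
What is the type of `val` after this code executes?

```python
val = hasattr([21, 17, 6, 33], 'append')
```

hasattr() returns bool

bool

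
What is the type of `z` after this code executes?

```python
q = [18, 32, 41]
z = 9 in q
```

'in' operator returns bool

bool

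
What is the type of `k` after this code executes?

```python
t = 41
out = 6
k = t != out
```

Comparison operators return bool

bool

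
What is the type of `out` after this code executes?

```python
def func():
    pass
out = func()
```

A function with no return statement returns None

NoneType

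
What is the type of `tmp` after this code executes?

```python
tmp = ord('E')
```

ord() returns int (Unicode code point)

int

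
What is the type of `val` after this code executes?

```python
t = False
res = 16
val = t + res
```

bool + int returns int (False is 0, so 0 + 16 = 16)

int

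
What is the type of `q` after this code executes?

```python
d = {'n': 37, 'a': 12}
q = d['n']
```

Accessing dict[str, int] with key 'n' returns int value 37

int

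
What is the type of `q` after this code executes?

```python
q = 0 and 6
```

'and' returns the first falsy value (0, which is int)

int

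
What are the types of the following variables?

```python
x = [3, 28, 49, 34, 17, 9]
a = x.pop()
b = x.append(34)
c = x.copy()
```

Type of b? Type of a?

list.append() returns None; list.pop() returns the element (int)

NoneType, int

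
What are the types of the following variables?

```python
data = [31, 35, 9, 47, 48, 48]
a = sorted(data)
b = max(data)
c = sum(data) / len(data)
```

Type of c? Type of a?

int / int returns float; sorted() returns list

float, list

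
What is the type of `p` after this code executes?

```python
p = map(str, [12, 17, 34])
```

map() returns a map iterator object

map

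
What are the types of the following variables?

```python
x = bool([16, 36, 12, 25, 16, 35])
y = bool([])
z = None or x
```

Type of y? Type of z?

bool() returns bool; None or <bool> returns the bool

bool, bool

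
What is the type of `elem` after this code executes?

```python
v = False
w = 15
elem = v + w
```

bool + int returns int (False is 0, so 0 + 15 = 15)

int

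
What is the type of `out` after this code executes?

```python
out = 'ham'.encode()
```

str.encode() returns bytes

bytes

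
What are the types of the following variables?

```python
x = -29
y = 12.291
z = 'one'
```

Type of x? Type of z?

x is int; z is str

int, str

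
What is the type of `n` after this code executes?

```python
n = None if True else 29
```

Ternary: condition is True, if branch (None) taken → NoneType

NoneType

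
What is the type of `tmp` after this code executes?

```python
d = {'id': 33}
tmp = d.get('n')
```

dict.get() returns None when key 'n' is not found and no default given

NoneType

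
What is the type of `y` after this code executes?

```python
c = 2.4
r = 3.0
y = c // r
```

float // float returns float (floor division preserves float type)

float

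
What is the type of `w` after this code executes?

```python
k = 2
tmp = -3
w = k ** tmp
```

int ** negative int returns float

float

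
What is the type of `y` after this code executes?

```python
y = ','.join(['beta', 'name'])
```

str.join() returns str

str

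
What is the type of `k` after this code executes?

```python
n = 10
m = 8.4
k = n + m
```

int + float returns float (10 + 8.4 = 18.4)

float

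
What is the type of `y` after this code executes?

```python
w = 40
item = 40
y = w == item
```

Equality comparison returns bool

bool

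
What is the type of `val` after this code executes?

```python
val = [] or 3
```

'or' returns first truthy value (3, which is int)

int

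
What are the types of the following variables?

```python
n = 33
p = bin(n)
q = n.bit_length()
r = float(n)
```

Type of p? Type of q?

bin() returns str; int.bit_length() returns int

str, int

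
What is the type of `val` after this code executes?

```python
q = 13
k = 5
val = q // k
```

int // int returns int (13 // 5 = 2)

int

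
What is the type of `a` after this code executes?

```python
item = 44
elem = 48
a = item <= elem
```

Comparison operators return bool

bool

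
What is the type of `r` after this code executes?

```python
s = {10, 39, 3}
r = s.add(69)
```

set.add() returns None (mutates in place)

NoneType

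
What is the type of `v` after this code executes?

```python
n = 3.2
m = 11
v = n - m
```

float - int returns float (3.2 - 11 = -7.8)

float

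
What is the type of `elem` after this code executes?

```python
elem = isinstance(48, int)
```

isinstance() returns bool

bool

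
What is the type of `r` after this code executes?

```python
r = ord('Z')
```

ord() returns int (Unicode code point)

int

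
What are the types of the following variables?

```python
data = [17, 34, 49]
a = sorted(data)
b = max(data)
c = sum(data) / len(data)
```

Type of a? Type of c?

sorted() returns list; int / int returns float

list, float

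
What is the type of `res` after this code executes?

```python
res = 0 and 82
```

'and' returns the first falsy value (0, which is int)

int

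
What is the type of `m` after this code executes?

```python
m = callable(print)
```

callable() returns bool

bool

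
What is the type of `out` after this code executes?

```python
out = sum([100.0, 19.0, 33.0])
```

sum() of floats returns float

float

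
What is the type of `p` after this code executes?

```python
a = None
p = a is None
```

'is' comparison returns bool

bool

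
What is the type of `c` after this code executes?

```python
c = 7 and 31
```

'and' returns the last value when all truthy (31, which is int)

int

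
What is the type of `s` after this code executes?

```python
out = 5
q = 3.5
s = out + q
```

int + float returns float (5 + 3.5 = 8.5)

float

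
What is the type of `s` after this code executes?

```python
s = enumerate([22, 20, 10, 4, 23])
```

enumerate() returns an enumerate iterator object

enumerate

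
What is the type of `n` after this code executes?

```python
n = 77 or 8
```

'or' returns the first truthy value (77, which is int)

int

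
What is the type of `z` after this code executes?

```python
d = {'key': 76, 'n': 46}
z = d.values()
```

.values() returns a dict_values view object

dict_values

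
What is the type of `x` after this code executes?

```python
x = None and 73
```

'and' returns first falsy value (None)

NoneType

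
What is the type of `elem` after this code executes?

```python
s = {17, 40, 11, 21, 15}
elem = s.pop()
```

Popping from a set of ints returns int

int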